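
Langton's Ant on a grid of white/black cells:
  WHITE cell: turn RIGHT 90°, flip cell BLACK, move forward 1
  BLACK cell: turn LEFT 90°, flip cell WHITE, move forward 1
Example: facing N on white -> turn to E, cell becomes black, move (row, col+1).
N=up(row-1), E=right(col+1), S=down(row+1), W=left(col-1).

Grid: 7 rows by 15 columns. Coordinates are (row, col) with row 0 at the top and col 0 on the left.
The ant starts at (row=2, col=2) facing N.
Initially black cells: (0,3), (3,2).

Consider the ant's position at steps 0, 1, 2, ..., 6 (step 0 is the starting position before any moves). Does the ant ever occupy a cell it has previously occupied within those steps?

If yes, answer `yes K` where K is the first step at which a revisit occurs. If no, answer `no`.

Answer: no

Derivation:
Step 1: on WHITE (2,2): turn R to E, flip to black, move to (2,3). |black|=3 — new cell
Step 2: on WHITE (2,3): turn R to S, flip to black, move to (3,3). |black|=4 — new cell
Step 3: on WHITE (3,3): turn R to W, flip to black, move to (3,2). |black|=5 — new cell
Step 4: on BLACK (3,2): turn L to S, flip to white, move to (4,2). |black|=4 — new cell
Step 5: on WHITE (4,2): turn R to W, flip to black, move to (4,1). |black|=5 — new cell
Step 6: on WHITE (4,1): turn R to N, flip to black, move to (3,1). |black|=6 — new cell
No revisit within 6 steps.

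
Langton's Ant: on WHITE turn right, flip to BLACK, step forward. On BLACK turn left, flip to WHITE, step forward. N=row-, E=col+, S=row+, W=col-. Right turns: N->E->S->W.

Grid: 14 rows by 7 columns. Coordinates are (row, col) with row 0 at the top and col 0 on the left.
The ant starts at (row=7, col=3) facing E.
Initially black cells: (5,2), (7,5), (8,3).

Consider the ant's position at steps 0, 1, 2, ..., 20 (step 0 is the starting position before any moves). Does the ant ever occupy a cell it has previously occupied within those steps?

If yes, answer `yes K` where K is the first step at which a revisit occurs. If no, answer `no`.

Answer: yes 5

Derivation:
Step 1: on WHITE (7,3): turn R to S, flip to black, move to (8,3). |black|=4 — new cell
Step 2: on BLACK (8,3): turn L to E, flip to white, move to (8,4). |black|=3 — new cell
Step 3: on WHITE (8,4): turn R to S, flip to black, move to (9,4). |black|=4 — new cell
Step 4: on WHITE (9,4): turn R to W, flip to black, move to (9,3). |black|=5 — new cell
Step 5: on WHITE (9,3): turn R to N, flip to black, move to (8,3). |black|=6 — REVISIT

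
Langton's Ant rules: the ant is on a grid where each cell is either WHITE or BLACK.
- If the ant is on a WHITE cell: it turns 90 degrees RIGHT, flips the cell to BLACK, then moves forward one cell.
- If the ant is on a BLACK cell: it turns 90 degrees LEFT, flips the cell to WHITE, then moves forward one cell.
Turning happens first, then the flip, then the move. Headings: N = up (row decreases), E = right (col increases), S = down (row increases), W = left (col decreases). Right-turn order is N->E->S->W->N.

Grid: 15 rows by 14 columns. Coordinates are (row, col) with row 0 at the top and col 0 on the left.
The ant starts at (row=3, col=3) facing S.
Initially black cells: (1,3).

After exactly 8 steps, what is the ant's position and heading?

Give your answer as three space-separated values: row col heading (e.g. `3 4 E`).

Step 1: on WHITE (3,3): turn R to W, flip to black, move to (3,2). |black|=2
Step 2: on WHITE (3,2): turn R to N, flip to black, move to (2,2). |black|=3
Step 3: on WHITE (2,2): turn R to E, flip to black, move to (2,3). |black|=4
Step 4: on WHITE (2,3): turn R to S, flip to black, move to (3,3). |black|=5
Step 5: on BLACK (3,3): turn L to E, flip to white, move to (3,4). |black|=4
Step 6: on WHITE (3,4): turn R to S, flip to black, move to (4,4). |black|=5
Step 7: on WHITE (4,4): turn R to W, flip to black, move to (4,3). |black|=6
Step 8: on WHITE (4,3): turn R to N, flip to black, move to (3,3). |black|=7

Answer: 3 3 N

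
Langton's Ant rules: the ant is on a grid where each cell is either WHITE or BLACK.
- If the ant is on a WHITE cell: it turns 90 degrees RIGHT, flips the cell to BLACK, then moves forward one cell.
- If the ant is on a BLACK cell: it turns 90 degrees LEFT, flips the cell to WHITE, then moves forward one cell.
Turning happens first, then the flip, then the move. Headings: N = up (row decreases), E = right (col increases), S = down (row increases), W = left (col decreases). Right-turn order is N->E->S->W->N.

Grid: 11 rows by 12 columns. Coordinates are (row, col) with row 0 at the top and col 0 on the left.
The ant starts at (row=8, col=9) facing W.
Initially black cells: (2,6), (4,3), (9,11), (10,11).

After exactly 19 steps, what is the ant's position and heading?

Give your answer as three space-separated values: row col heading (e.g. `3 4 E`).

Answer: 10 10 S

Derivation:
Step 1: on WHITE (8,9): turn R to N, flip to black, move to (7,9). |black|=5
Step 2: on WHITE (7,9): turn R to E, flip to black, move to (7,10). |black|=6
Step 3: on WHITE (7,10): turn R to S, flip to black, move to (8,10). |black|=7
Step 4: on WHITE (8,10): turn R to W, flip to black, move to (8,9). |black|=8
Step 5: on BLACK (8,9): turn L to S, flip to white, move to (9,9). |black|=7
Step 6: on WHITE (9,9): turn R to W, flip to black, move to (9,8). |black|=8
Step 7: on WHITE (9,8): turn R to N, flip to black, move to (8,8). |black|=9
Step 8: on WHITE (8,8): turn R to E, flip to black, move to (8,9). |black|=10
Step 9: on WHITE (8,9): turn R to S, flip to black, move to (9,9). |black|=11
Step 10: on BLACK (9,9): turn L to E, flip to white, move to (9,10). |black|=10
Step 11: on WHITE (9,10): turn R to S, flip to black, move to (10,10). |black|=11
Step 12: on WHITE (10,10): turn R to W, flip to black, move to (10,9). |black|=12
Step 13: on WHITE (10,9): turn R to N, flip to black, move to (9,9). |black|=13
Step 14: on WHITE (9,9): turn R to E, flip to black, move to (9,10). |black|=14
Step 15: on BLACK (9,10): turn L to N, flip to white, move to (8,10). |black|=13
Step 16: on BLACK (8,10): turn L to W, flip to white, move to (8,9). |black|=12
Step 17: on BLACK (8,9): turn L to S, flip to white, move to (9,9). |black|=11
Step 18: on BLACK (9,9): turn L to E, flip to white, move to (9,10). |black|=10
Step 19: on WHITE (9,10): turn R to S, flip to black, move to (10,10). |black|=11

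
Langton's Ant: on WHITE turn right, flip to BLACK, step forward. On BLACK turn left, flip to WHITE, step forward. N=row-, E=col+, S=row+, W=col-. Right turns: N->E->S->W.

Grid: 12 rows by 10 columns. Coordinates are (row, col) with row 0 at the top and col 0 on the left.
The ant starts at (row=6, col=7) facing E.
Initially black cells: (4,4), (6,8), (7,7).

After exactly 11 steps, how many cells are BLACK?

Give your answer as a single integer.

Answer: 4

Derivation:
Step 1: on WHITE (6,7): turn R to S, flip to black, move to (7,7). |black|=4
Step 2: on BLACK (7,7): turn L to E, flip to white, move to (7,8). |black|=3
Step 3: on WHITE (7,8): turn R to S, flip to black, move to (8,8). |black|=4
Step 4: on WHITE (8,8): turn R to W, flip to black, move to (8,7). |black|=5
Step 5: on WHITE (8,7): turn R to N, flip to black, move to (7,7). |black|=6
Step 6: on WHITE (7,7): turn R to E, flip to black, move to (7,8). |black|=7
Step 7: on BLACK (7,8): turn L to N, flip to white, move to (6,8). |black|=6
Step 8: on BLACK (6,8): turn L to W, flip to white, move to (6,7). |black|=5
Step 9: on BLACK (6,7): turn L to S, flip to white, move to (7,7). |black|=4
Step 10: on BLACK (7,7): turn L to E, flip to white, move to (7,8). |black|=3
Step 11: on WHITE (7,8): turn R to S, flip to black, move to (8,8). |black|=4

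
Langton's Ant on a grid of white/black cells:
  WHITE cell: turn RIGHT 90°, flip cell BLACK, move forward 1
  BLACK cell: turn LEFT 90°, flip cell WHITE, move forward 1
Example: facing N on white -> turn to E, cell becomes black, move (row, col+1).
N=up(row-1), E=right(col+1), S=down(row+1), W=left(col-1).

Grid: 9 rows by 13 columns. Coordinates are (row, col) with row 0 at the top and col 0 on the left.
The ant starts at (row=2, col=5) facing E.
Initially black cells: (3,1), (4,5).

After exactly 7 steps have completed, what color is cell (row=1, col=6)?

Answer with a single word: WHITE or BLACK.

Answer: BLACK

Derivation:
Step 1: on WHITE (2,5): turn R to S, flip to black, move to (3,5). |black|=3
Step 2: on WHITE (3,5): turn R to W, flip to black, move to (3,4). |black|=4
Step 3: on WHITE (3,4): turn R to N, flip to black, move to (2,4). |black|=5
Step 4: on WHITE (2,4): turn R to E, flip to black, move to (2,5). |black|=6
Step 5: on BLACK (2,5): turn L to N, flip to white, move to (1,5). |black|=5
Step 6: on WHITE (1,5): turn R to E, flip to black, move to (1,6). |black|=6
Step 7: on WHITE (1,6): turn R to S, flip to black, move to (2,6). |black|=7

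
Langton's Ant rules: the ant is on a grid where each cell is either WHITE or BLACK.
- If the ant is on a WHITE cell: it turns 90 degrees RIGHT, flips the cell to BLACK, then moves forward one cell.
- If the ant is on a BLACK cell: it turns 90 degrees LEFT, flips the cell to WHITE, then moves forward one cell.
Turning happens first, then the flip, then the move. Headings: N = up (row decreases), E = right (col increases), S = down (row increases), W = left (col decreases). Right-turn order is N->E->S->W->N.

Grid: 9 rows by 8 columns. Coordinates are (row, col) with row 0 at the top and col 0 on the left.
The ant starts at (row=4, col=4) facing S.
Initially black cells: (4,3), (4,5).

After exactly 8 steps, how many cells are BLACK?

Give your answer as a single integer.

Step 1: on WHITE (4,4): turn R to W, flip to black, move to (4,3). |black|=3
Step 2: on BLACK (4,3): turn L to S, flip to white, move to (5,3). |black|=2
Step 3: on WHITE (5,3): turn R to W, flip to black, move to (5,2). |black|=3
Step 4: on WHITE (5,2): turn R to N, flip to black, move to (4,2). |black|=4
Step 5: on WHITE (4,2): turn R to E, flip to black, move to (4,3). |black|=5
Step 6: on WHITE (4,3): turn R to S, flip to black, move to (5,3). |black|=6
Step 7: on BLACK (5,3): turn L to E, flip to white, move to (5,4). |black|=5
Step 8: on WHITE (5,4): turn R to S, flip to black, move to (6,4). |black|=6

Answer: 6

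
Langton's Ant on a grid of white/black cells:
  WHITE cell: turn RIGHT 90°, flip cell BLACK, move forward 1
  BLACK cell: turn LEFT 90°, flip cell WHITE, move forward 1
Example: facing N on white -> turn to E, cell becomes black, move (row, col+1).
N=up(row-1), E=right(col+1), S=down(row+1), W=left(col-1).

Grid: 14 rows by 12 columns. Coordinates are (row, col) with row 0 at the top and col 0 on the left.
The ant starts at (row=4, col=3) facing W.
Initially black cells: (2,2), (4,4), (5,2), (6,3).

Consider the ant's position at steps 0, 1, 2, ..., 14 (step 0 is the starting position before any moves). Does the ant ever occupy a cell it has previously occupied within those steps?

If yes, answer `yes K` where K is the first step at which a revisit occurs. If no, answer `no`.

Answer: yes 7

Derivation:
Step 1: on WHITE (4,3): turn R to N, flip to black, move to (3,3). |black|=5 — new cell
Step 2: on WHITE (3,3): turn R to E, flip to black, move to (3,4). |black|=6 — new cell
Step 3: on WHITE (3,4): turn R to S, flip to black, move to (4,4). |black|=7 — new cell
Step 4: on BLACK (4,4): turn L to E, flip to white, move to (4,5). |black|=6 — new cell
Step 5: on WHITE (4,5): turn R to S, flip to black, move to (5,5). |black|=7 — new cell
Step 6: on WHITE (5,5): turn R to W, flip to black, move to (5,4). |black|=8 — new cell
Step 7: on WHITE (5,4): turn R to N, flip to black, move to (4,4). |black|=9 — REVISIT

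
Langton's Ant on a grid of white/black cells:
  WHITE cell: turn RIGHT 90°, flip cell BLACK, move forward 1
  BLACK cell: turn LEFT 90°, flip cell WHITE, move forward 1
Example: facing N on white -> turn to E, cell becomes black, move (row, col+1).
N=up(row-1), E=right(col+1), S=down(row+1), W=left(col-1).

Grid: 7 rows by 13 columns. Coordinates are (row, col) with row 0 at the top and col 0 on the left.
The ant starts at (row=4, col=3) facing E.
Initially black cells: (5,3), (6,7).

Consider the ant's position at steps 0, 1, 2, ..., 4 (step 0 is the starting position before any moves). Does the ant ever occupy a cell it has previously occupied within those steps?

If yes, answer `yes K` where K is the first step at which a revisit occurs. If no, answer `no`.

Step 1: on WHITE (4,3): turn R to S, flip to black, move to (5,3). |black|=3 — new cell
Step 2: on BLACK (5,3): turn L to E, flip to white, move to (5,4). |black|=2 — new cell
Step 3: on WHITE (5,4): turn R to S, flip to black, move to (6,4). |black|=3 — new cell
Step 4: on WHITE (6,4): turn R to W, flip to black, move to (6,3). |black|=4 — new cell
No revisit within 4 steps.

Answer: no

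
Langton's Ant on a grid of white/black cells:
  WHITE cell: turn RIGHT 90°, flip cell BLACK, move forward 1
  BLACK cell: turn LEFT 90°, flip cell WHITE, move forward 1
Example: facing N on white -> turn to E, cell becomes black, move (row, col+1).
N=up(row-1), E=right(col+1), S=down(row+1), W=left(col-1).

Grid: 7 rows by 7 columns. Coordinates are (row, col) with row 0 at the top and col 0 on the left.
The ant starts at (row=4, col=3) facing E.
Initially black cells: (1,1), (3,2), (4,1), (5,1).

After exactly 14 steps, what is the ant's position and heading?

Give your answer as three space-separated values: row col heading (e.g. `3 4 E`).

Answer: 3 4 E

Derivation:
Step 1: on WHITE (4,3): turn R to S, flip to black, move to (5,3). |black|=5
Step 2: on WHITE (5,3): turn R to W, flip to black, move to (5,2). |black|=6
Step 3: on WHITE (5,2): turn R to N, flip to black, move to (4,2). |black|=7
Step 4: on WHITE (4,2): turn R to E, flip to black, move to (4,3). |black|=8
Step 5: on BLACK (4,3): turn L to N, flip to white, move to (3,3). |black|=7
Step 6: on WHITE (3,3): turn R to E, flip to black, move to (3,4). |black|=8
Step 7: on WHITE (3,4): turn R to S, flip to black, move to (4,4). |black|=9
Step 8: on WHITE (4,4): turn R to W, flip to black, move to (4,3). |black|=10
Step 9: on WHITE (4,3): turn R to N, flip to black, move to (3,3). |black|=11
Step 10: on BLACK (3,3): turn L to W, flip to white, move to (3,2). |black|=10
Step 11: on BLACK (3,2): turn L to S, flip to white, move to (4,2). |black|=9
Step 12: on BLACK (4,2): turn L to E, flip to white, move to (4,3). |black|=8
Step 13: on BLACK (4,3): turn L to N, flip to white, move to (3,3). |black|=7
Step 14: on WHITE (3,3): turn R to E, flip to black, move to (3,4). |black|=8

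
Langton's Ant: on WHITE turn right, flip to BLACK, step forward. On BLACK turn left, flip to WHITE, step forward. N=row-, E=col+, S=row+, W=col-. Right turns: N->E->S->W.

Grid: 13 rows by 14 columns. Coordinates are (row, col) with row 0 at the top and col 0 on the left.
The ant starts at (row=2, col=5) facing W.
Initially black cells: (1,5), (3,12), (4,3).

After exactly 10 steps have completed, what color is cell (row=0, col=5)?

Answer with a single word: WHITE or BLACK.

Answer: BLACK

Derivation:
Step 1: on WHITE (2,5): turn R to N, flip to black, move to (1,5). |black|=4
Step 2: on BLACK (1,5): turn L to W, flip to white, move to (1,4). |black|=3
Step 3: on WHITE (1,4): turn R to N, flip to black, move to (0,4). |black|=4
Step 4: on WHITE (0,4): turn R to E, flip to black, move to (0,5). |black|=5
Step 5: on WHITE (0,5): turn R to S, flip to black, move to (1,5). |black|=6
Step 6: on WHITE (1,5): turn R to W, flip to black, move to (1,4). |black|=7
Step 7: on BLACK (1,4): turn L to S, flip to white, move to (2,4). |black|=6
Step 8: on WHITE (2,4): turn R to W, flip to black, move to (2,3). |black|=7
Step 9: on WHITE (2,3): turn R to N, flip to black, move to (1,3). |black|=8
Step 10: on WHITE (1,3): turn R to E, flip to black, move to (1,4). |black|=9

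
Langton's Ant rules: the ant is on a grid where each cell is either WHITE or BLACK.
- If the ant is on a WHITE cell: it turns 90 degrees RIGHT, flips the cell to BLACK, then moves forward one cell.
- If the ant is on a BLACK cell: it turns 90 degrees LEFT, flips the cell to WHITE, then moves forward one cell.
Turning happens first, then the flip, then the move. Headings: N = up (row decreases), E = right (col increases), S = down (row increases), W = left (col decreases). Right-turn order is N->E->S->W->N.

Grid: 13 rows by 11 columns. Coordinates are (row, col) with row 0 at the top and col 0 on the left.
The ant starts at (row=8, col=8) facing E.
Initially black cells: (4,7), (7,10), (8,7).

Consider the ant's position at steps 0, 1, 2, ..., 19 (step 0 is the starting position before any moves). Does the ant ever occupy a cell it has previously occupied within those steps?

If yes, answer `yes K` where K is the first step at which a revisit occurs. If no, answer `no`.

Answer: yes 7

Derivation:
Step 1: on WHITE (8,8): turn R to S, flip to black, move to (9,8). |black|=4 — new cell
Step 2: on WHITE (9,8): turn R to W, flip to black, move to (9,7). |black|=5 — new cell
Step 3: on WHITE (9,7): turn R to N, flip to black, move to (8,7). |black|=6 — new cell
Step 4: on BLACK (8,7): turn L to W, flip to white, move to (8,6). |black|=5 — new cell
Step 5: on WHITE (8,6): turn R to N, flip to black, move to (7,6). |black|=6 — new cell
Step 6: on WHITE (7,6): turn R to E, flip to black, move to (7,7). |black|=7 — new cell
Step 7: on WHITE (7,7): turn R to S, flip to black, move to (8,7). |black|=8 — REVISIT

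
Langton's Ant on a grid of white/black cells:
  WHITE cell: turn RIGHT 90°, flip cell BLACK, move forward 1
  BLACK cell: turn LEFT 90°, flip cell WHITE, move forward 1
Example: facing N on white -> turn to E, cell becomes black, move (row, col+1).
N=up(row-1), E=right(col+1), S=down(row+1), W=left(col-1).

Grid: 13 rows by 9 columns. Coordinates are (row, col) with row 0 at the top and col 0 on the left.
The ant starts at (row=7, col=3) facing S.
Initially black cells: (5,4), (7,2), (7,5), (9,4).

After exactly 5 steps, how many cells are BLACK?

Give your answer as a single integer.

Answer: 7

Derivation:
Step 1: on WHITE (7,3): turn R to W, flip to black, move to (7,2). |black|=5
Step 2: on BLACK (7,2): turn L to S, flip to white, move to (8,2). |black|=4
Step 3: on WHITE (8,2): turn R to W, flip to black, move to (8,1). |black|=5
Step 4: on WHITE (8,1): turn R to N, flip to black, move to (7,1). |black|=6
Step 5: on WHITE (7,1): turn R to E, flip to black, move to (7,2). |black|=7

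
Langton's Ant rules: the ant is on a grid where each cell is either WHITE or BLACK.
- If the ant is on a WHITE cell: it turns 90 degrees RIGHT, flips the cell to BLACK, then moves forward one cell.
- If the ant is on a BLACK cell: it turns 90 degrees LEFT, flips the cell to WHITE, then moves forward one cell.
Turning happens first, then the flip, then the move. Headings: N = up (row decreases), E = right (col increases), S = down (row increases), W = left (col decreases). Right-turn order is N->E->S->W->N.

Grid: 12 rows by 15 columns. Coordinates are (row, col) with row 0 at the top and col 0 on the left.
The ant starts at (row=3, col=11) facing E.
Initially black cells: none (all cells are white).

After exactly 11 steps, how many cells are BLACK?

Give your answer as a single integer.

Answer: 7

Derivation:
Step 1: on WHITE (3,11): turn R to S, flip to black, move to (4,11). |black|=1
Step 2: on WHITE (4,11): turn R to W, flip to black, move to (4,10). |black|=2
Step 3: on WHITE (4,10): turn R to N, flip to black, move to (3,10). |black|=3
Step 4: on WHITE (3,10): turn R to E, flip to black, move to (3,11). |black|=4
Step 5: on BLACK (3,11): turn L to N, flip to white, move to (2,11). |black|=3
Step 6: on WHITE (2,11): turn R to E, flip to black, move to (2,12). |black|=4
Step 7: on WHITE (2,12): turn R to S, flip to black, move to (3,12). |black|=5
Step 8: on WHITE (3,12): turn R to W, flip to black, move to (3,11). |black|=6
Step 9: on WHITE (3,11): turn R to N, flip to black, move to (2,11). |black|=7
Step 10: on BLACK (2,11): turn L to W, flip to white, move to (2,10). |black|=6
Step 11: on WHITE (2,10): turn R to N, flip to black, move to (1,10). |black|=7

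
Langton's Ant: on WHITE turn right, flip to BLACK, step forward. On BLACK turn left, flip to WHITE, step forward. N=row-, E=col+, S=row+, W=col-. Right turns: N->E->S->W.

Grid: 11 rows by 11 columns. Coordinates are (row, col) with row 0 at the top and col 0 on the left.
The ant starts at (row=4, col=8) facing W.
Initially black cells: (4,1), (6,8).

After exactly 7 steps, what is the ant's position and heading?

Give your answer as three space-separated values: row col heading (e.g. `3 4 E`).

Answer: 4 7 N

Derivation:
Step 1: on WHITE (4,8): turn R to N, flip to black, move to (3,8). |black|=3
Step 2: on WHITE (3,8): turn R to E, flip to black, move to (3,9). |black|=4
Step 3: on WHITE (3,9): turn R to S, flip to black, move to (4,9). |black|=5
Step 4: on WHITE (4,9): turn R to W, flip to black, move to (4,8). |black|=6
Step 5: on BLACK (4,8): turn L to S, flip to white, move to (5,8). |black|=5
Step 6: on WHITE (5,8): turn R to W, flip to black, move to (5,7). |black|=6
Step 7: on WHITE (5,7): turn R to N, flip to black, move to (4,7). |black|=7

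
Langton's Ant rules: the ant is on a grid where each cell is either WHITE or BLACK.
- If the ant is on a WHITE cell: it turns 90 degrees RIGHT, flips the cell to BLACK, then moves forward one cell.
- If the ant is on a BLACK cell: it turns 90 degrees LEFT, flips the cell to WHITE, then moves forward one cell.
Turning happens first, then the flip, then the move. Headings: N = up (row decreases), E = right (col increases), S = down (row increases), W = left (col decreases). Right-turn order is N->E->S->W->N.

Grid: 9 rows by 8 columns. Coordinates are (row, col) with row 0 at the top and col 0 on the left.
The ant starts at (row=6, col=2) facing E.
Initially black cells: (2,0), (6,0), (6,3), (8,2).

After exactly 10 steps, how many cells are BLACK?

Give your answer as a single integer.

Answer: 10

Derivation:
Step 1: on WHITE (6,2): turn R to S, flip to black, move to (7,2). |black|=5
Step 2: on WHITE (7,2): turn R to W, flip to black, move to (7,1). |black|=6
Step 3: on WHITE (7,1): turn R to N, flip to black, move to (6,1). |black|=7
Step 4: on WHITE (6,1): turn R to E, flip to black, move to (6,2). |black|=8
Step 5: on BLACK (6,2): turn L to N, flip to white, move to (5,2). |black|=7
Step 6: on WHITE (5,2): turn R to E, flip to black, move to (5,3). |black|=8
Step 7: on WHITE (5,3): turn R to S, flip to black, move to (6,3). |black|=9
Step 8: on BLACK (6,3): turn L to E, flip to white, move to (6,4). |black|=8
Step 9: on WHITE (6,4): turn R to S, flip to black, move to (7,4). |black|=9
Step 10: on WHITE (7,4): turn R to W, flip to black, move to (7,3). |black|=10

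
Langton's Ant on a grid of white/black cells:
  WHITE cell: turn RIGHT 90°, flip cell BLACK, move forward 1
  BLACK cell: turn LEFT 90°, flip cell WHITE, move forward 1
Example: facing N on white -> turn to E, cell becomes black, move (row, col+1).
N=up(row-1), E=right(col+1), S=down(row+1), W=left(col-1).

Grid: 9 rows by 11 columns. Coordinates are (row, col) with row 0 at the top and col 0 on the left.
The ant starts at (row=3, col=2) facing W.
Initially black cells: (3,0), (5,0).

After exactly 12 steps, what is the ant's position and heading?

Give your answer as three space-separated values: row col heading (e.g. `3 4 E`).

Answer: 5 2 W

Derivation:
Step 1: on WHITE (3,2): turn R to N, flip to black, move to (2,2). |black|=3
Step 2: on WHITE (2,2): turn R to E, flip to black, move to (2,3). |black|=4
Step 3: on WHITE (2,3): turn R to S, flip to black, move to (3,3). |black|=5
Step 4: on WHITE (3,3): turn R to W, flip to black, move to (3,2). |black|=6
Step 5: on BLACK (3,2): turn L to S, flip to white, move to (4,2). |black|=5
Step 6: on WHITE (4,2): turn R to W, flip to black, move to (4,1). |black|=6
Step 7: on WHITE (4,1): turn R to N, flip to black, move to (3,1). |black|=7
Step 8: on WHITE (3,1): turn R to E, flip to black, move to (3,2). |black|=8
Step 9: on WHITE (3,2): turn R to S, flip to black, move to (4,2). |black|=9
Step 10: on BLACK (4,2): turn L to E, flip to white, move to (4,3). |black|=8
Step 11: on WHITE (4,3): turn R to S, flip to black, move to (5,3). |black|=9
Step 12: on WHITE (5,3): turn R to W, flip to black, move to (5,2). |black|=10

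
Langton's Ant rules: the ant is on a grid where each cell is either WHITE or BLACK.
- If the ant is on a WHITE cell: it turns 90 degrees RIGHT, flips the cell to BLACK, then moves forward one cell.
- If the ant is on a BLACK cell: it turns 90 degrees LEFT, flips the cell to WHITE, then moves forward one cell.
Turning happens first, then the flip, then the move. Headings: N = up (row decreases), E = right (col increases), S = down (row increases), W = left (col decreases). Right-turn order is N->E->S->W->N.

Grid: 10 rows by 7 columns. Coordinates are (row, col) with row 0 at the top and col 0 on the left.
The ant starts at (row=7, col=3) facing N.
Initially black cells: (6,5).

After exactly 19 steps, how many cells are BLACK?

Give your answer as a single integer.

Answer: 8

Derivation:
Step 1: on WHITE (7,3): turn R to E, flip to black, move to (7,4). |black|=2
Step 2: on WHITE (7,4): turn R to S, flip to black, move to (8,4). |black|=3
Step 3: on WHITE (8,4): turn R to W, flip to black, move to (8,3). |black|=4
Step 4: on WHITE (8,3): turn R to N, flip to black, move to (7,3). |black|=5
Step 5: on BLACK (7,3): turn L to W, flip to white, move to (7,2). |black|=4
Step 6: on WHITE (7,2): turn R to N, flip to black, move to (6,2). |black|=5
Step 7: on WHITE (6,2): turn R to E, flip to black, move to (6,3). |black|=6
Step 8: on WHITE (6,3): turn R to S, flip to black, move to (7,3). |black|=7
Step 9: on WHITE (7,3): turn R to W, flip to black, move to (7,2). |black|=8
Step 10: on BLACK (7,2): turn L to S, flip to white, move to (8,2). |black|=7
Step 11: on WHITE (8,2): turn R to W, flip to black, move to (8,1). |black|=8
Step 12: on WHITE (8,1): turn R to N, flip to black, move to (7,1). |black|=9
Step 13: on WHITE (7,1): turn R to E, flip to black, move to (7,2). |black|=10
Step 14: on WHITE (7,2): turn R to S, flip to black, move to (8,2). |black|=11
Step 15: on BLACK (8,2): turn L to E, flip to white, move to (8,3). |black|=10
Step 16: on BLACK (8,3): turn L to N, flip to white, move to (7,3). |black|=9
Step 17: on BLACK (7,3): turn L to W, flip to white, move to (7,2). |black|=8
Step 18: on BLACK (7,2): turn L to S, flip to white, move to (8,2). |black|=7
Step 19: on WHITE (8,2): turn R to W, flip to black, move to (8,1). |black|=8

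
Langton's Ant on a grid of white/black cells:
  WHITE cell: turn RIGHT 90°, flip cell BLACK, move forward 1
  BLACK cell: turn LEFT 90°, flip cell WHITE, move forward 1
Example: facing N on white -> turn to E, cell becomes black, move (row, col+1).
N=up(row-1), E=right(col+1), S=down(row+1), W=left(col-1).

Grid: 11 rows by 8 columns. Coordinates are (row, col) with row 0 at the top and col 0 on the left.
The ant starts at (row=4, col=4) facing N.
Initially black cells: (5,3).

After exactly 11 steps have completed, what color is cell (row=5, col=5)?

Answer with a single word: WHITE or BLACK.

Step 1: on WHITE (4,4): turn R to E, flip to black, move to (4,5). |black|=2
Step 2: on WHITE (4,5): turn R to S, flip to black, move to (5,5). |black|=3
Step 3: on WHITE (5,5): turn R to W, flip to black, move to (5,4). |black|=4
Step 4: on WHITE (5,4): turn R to N, flip to black, move to (4,4). |black|=5
Step 5: on BLACK (4,4): turn L to W, flip to white, move to (4,3). |black|=4
Step 6: on WHITE (4,3): turn R to N, flip to black, move to (3,3). |black|=5
Step 7: on WHITE (3,3): turn R to E, flip to black, move to (3,4). |black|=6
Step 8: on WHITE (3,4): turn R to S, flip to black, move to (4,4). |black|=7
Step 9: on WHITE (4,4): turn R to W, flip to black, move to (4,3). |black|=8
Step 10: on BLACK (4,3): turn L to S, flip to white, move to (5,3). |black|=7
Step 11: on BLACK (5,3): turn L to E, flip to white, move to (5,4). |black|=6

Answer: BLACK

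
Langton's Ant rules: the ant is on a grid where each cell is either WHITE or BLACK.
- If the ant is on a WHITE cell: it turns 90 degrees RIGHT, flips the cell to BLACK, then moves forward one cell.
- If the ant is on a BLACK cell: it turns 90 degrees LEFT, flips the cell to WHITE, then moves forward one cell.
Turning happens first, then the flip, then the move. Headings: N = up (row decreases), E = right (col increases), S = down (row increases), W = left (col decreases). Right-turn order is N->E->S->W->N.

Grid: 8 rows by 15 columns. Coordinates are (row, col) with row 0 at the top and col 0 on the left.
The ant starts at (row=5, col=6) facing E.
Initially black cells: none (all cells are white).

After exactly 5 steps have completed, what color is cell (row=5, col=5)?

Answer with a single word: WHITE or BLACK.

Step 1: on WHITE (5,6): turn R to S, flip to black, move to (6,6). |black|=1
Step 2: on WHITE (6,6): turn R to W, flip to black, move to (6,5). |black|=2
Step 3: on WHITE (6,5): turn R to N, flip to black, move to (5,5). |black|=3
Step 4: on WHITE (5,5): turn R to E, flip to black, move to (5,6). |black|=4
Step 5: on BLACK (5,6): turn L to N, flip to white, move to (4,6). |black|=3

Answer: BLACK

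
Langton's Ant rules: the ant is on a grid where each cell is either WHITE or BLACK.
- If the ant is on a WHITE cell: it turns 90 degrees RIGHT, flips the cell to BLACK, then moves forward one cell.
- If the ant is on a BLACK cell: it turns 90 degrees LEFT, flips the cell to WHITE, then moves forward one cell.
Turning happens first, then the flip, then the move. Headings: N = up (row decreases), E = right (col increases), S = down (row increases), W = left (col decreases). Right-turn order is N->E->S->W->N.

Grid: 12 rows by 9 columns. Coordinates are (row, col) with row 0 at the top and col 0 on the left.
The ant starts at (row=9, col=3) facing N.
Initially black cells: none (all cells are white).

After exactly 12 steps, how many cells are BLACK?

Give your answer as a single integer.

Answer: 8

Derivation:
Step 1: on WHITE (9,3): turn R to E, flip to black, move to (9,4). |black|=1
Step 2: on WHITE (9,4): turn R to S, flip to black, move to (10,4). |black|=2
Step 3: on WHITE (10,4): turn R to W, flip to black, move to (10,3). |black|=3
Step 4: on WHITE (10,3): turn R to N, flip to black, move to (9,3). |black|=4
Step 5: on BLACK (9,3): turn L to W, flip to white, move to (9,2). |black|=3
Step 6: on WHITE (9,2): turn R to N, flip to black, move to (8,2). |black|=4
Step 7: on WHITE (8,2): turn R to E, flip to black, move to (8,3). |black|=5
Step 8: on WHITE (8,3): turn R to S, flip to black, move to (9,3). |black|=6
Step 9: on WHITE (9,3): turn R to W, flip to black, move to (9,2). |black|=7
Step 10: on BLACK (9,2): turn L to S, flip to white, move to (10,2). |black|=6
Step 11: on WHITE (10,2): turn R to W, flip to black, move to (10,1). |black|=7
Step 12: on WHITE (10,1): turn R to N, flip to black, move to (9,1). |black|=8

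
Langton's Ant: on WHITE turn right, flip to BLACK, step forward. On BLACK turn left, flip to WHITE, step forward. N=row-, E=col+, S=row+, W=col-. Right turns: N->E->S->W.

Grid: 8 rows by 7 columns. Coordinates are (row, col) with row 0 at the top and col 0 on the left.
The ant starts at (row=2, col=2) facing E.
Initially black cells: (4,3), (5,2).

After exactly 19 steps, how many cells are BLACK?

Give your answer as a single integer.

Answer: 9

Derivation:
Step 1: on WHITE (2,2): turn R to S, flip to black, move to (3,2). |black|=3
Step 2: on WHITE (3,2): turn R to W, flip to black, move to (3,1). |black|=4
Step 3: on WHITE (3,1): turn R to N, flip to black, move to (2,1). |black|=5
Step 4: on WHITE (2,1): turn R to E, flip to black, move to (2,2). |black|=6
Step 5: on BLACK (2,2): turn L to N, flip to white, move to (1,2). |black|=5
Step 6: on WHITE (1,2): turn R to E, flip to black, move to (1,3). |black|=6
Step 7: on WHITE (1,3): turn R to S, flip to black, move to (2,3). |black|=7
Step 8: on WHITE (2,3): turn R to W, flip to black, move to (2,2). |black|=8
Step 9: on WHITE (2,2): turn R to N, flip to black, move to (1,2). |black|=9
Step 10: on BLACK (1,2): turn L to W, flip to white, move to (1,1). |black|=8
Step 11: on WHITE (1,1): turn R to N, flip to black, move to (0,1). |black|=9
Step 12: on WHITE (0,1): turn R to E, flip to black, move to (0,2). |black|=10
Step 13: on WHITE (0,2): turn R to S, flip to black, move to (1,2). |black|=11
Step 14: on WHITE (1,2): turn R to W, flip to black, move to (1,1). |black|=12
Step 15: on BLACK (1,1): turn L to S, flip to white, move to (2,1). |black|=11
Step 16: on BLACK (2,1): turn L to E, flip to white, move to (2,2). |black|=10
Step 17: on BLACK (2,2): turn L to N, flip to white, move to (1,2). |black|=9
Step 18: on BLACK (1,2): turn L to W, flip to white, move to (1,1). |black|=8
Step 19: on WHITE (1,1): turn R to N, flip to black, move to (0,1). |black|=9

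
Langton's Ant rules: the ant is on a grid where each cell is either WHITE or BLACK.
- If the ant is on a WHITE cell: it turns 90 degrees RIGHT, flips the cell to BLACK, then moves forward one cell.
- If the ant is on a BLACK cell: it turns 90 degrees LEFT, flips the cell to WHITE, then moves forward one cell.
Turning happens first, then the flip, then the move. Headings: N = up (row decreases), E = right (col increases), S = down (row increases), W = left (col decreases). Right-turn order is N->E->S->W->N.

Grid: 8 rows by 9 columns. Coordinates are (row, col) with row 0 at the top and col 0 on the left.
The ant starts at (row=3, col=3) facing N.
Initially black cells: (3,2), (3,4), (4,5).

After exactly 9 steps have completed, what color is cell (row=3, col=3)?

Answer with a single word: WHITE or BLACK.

Step 1: on WHITE (3,3): turn R to E, flip to black, move to (3,4). |black|=4
Step 2: on BLACK (3,4): turn L to N, flip to white, move to (2,4). |black|=3
Step 3: on WHITE (2,4): turn R to E, flip to black, move to (2,5). |black|=4
Step 4: on WHITE (2,5): turn R to S, flip to black, move to (3,5). |black|=5
Step 5: on WHITE (3,5): turn R to W, flip to black, move to (3,4). |black|=6
Step 6: on WHITE (3,4): turn R to N, flip to black, move to (2,4). |black|=7
Step 7: on BLACK (2,4): turn L to W, flip to white, move to (2,3). |black|=6
Step 8: on WHITE (2,3): turn R to N, flip to black, move to (1,3). |black|=7
Step 9: on WHITE (1,3): turn R to E, flip to black, move to (1,4). |black|=8

Answer: BLACK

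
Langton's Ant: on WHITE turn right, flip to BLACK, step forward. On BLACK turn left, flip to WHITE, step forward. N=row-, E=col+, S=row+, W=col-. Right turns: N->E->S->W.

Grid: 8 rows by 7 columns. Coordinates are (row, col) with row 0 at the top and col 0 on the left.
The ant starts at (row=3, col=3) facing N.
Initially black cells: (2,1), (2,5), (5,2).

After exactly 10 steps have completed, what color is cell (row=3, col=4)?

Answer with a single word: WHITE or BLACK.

Step 1: on WHITE (3,3): turn R to E, flip to black, move to (3,4). |black|=4
Step 2: on WHITE (3,4): turn R to S, flip to black, move to (4,4). |black|=5
Step 3: on WHITE (4,4): turn R to W, flip to black, move to (4,3). |black|=6
Step 4: on WHITE (4,3): turn R to N, flip to black, move to (3,3). |black|=7
Step 5: on BLACK (3,3): turn L to W, flip to white, move to (3,2). |black|=6
Step 6: on WHITE (3,2): turn R to N, flip to black, move to (2,2). |black|=7
Step 7: on WHITE (2,2): turn R to E, flip to black, move to (2,3). |black|=8
Step 8: on WHITE (2,3): turn R to S, flip to black, move to (3,3). |black|=9
Step 9: on WHITE (3,3): turn R to W, flip to black, move to (3,2). |black|=10
Step 10: on BLACK (3,2): turn L to S, flip to white, move to (4,2). |black|=9

Answer: BLACK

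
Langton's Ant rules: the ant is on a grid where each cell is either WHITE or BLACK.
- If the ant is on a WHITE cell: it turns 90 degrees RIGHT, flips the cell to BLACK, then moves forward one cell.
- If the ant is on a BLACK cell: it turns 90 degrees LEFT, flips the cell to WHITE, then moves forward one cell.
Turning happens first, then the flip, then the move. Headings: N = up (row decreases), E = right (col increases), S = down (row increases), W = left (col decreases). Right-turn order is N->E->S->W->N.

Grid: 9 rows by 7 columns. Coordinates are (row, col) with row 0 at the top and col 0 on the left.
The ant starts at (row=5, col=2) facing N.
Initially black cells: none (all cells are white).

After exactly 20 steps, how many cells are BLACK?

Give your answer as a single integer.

Answer: 6

Derivation:
Step 1: on WHITE (5,2): turn R to E, flip to black, move to (5,3). |black|=1
Step 2: on WHITE (5,3): turn R to S, flip to black, move to (6,3). |black|=2
Step 3: on WHITE (6,3): turn R to W, flip to black, move to (6,2). |black|=3
Step 4: on WHITE (6,2): turn R to N, flip to black, move to (5,2). |black|=4
Step 5: on BLACK (5,2): turn L to W, flip to white, move to (5,1). |black|=3
Step 6: on WHITE (5,1): turn R to N, flip to black, move to (4,1). |black|=4
Step 7: on WHITE (4,1): turn R to E, flip to black, move to (4,2). |black|=5
Step 8: on WHITE (4,2): turn R to S, flip to black, move to (5,2). |black|=6
Step 9: on WHITE (5,2): turn R to W, flip to black, move to (5,1). |black|=7
Step 10: on BLACK (5,1): turn L to S, flip to white, move to (6,1). |black|=6
Step 11: on WHITE (6,1): turn R to W, flip to black, move to (6,0). |black|=7
Step 12: on WHITE (6,0): turn R to N, flip to black, move to (5,0). |black|=8
Step 13: on WHITE (5,0): turn R to E, flip to black, move to (5,1). |black|=9
Step 14: on WHITE (5,1): turn R to S, flip to black, move to (6,1). |black|=10
Step 15: on BLACK (6,1): turn L to E, flip to white, move to (6,2). |black|=9
Step 16: on BLACK (6,2): turn L to N, flip to white, move to (5,2). |black|=8
Step 17: on BLACK (5,2): turn L to W, flip to white, move to (5,1). |black|=7
Step 18: on BLACK (5,1): turn L to S, flip to white, move to (6,1). |black|=6
Step 19: on WHITE (6,1): turn R to W, flip to black, move to (6,0). |black|=7
Step 20: on BLACK (6,0): turn L to S, flip to white, move to (7,0). |black|=6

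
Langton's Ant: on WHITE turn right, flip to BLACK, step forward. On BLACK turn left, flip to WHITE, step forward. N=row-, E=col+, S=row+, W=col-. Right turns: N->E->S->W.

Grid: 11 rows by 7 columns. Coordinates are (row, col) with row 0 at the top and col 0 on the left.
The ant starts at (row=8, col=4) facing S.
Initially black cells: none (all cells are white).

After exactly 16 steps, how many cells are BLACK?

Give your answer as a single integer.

Step 1: on WHITE (8,4): turn R to W, flip to black, move to (8,3). |black|=1
Step 2: on WHITE (8,3): turn R to N, flip to black, move to (7,3). |black|=2
Step 3: on WHITE (7,3): turn R to E, flip to black, move to (7,4). |black|=3
Step 4: on WHITE (7,4): turn R to S, flip to black, move to (8,4). |black|=4
Step 5: on BLACK (8,4): turn L to E, flip to white, move to (8,5). |black|=3
Step 6: on WHITE (8,5): turn R to S, flip to black, move to (9,5). |black|=4
Step 7: on WHITE (9,5): turn R to W, flip to black, move to (9,4). |black|=5
Step 8: on WHITE (9,4): turn R to N, flip to black, move to (8,4). |black|=6
Step 9: on WHITE (8,4): turn R to E, flip to black, move to (8,5). |black|=7
Step 10: on BLACK (8,5): turn L to N, flip to white, move to (7,5). |black|=6
Step 11: on WHITE (7,5): turn R to E, flip to black, move to (7,6). |black|=7
Step 12: on WHITE (7,6): turn R to S, flip to black, move to (8,6). |black|=8
Step 13: on WHITE (8,6): turn R to W, flip to black, move to (8,5). |black|=9
Step 14: on WHITE (8,5): turn R to N, flip to black, move to (7,5). |black|=10
Step 15: on BLACK (7,5): turn L to W, flip to white, move to (7,4). |black|=9
Step 16: on BLACK (7,4): turn L to S, flip to white, move to (8,4). |black|=8

Answer: 8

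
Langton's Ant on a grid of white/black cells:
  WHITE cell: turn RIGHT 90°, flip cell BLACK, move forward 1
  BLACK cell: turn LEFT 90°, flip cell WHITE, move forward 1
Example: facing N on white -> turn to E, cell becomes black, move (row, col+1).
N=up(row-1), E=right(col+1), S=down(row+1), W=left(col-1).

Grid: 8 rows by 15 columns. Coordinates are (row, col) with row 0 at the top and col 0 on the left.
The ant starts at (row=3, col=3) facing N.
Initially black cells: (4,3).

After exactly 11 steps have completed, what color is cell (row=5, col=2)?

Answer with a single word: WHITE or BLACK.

Answer: BLACK

Derivation:
Step 1: on WHITE (3,3): turn R to E, flip to black, move to (3,4). |black|=2
Step 2: on WHITE (3,4): turn R to S, flip to black, move to (4,4). |black|=3
Step 3: on WHITE (4,4): turn R to W, flip to black, move to (4,3). |black|=4
Step 4: on BLACK (4,3): turn L to S, flip to white, move to (5,3). |black|=3
Step 5: on WHITE (5,3): turn R to W, flip to black, move to (5,2). |black|=4
Step 6: on WHITE (5,2): turn R to N, flip to black, move to (4,2). |black|=5
Step 7: on WHITE (4,2): turn R to E, flip to black, move to (4,3). |black|=6
Step 8: on WHITE (4,3): turn R to S, flip to black, move to (5,3). |black|=7
Step 9: on BLACK (5,3): turn L to E, flip to white, move to (5,4). |black|=6
Step 10: on WHITE (5,4): turn R to S, flip to black, move to (6,4). |black|=7
Step 11: on WHITE (6,4): turn R to W, flip to black, move to (6,3). |black|=8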